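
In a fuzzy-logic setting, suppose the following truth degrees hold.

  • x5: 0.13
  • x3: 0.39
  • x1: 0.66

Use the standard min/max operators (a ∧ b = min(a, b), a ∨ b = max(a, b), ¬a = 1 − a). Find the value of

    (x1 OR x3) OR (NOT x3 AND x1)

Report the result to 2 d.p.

0.66

x1 OR x3 = max(a, b) on (0.66, 0.39) = 0.66
NOT x3 = 1 − 0.39 = 0.61
NOT x3 AND x1 = min(a, b) on (0.61, 0.66) = 0.61
(x1 OR x3) OR (NOT x3 AND x1) = max(a, b) on (0.66, 0.61) = 0.66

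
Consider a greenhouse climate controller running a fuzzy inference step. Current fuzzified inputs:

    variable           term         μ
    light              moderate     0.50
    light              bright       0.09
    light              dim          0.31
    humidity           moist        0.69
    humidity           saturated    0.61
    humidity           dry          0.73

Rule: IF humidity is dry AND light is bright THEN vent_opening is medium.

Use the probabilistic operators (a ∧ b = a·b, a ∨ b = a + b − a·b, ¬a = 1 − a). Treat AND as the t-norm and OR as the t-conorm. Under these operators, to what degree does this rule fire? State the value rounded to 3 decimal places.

0.066

firing strength: dry=0.73, bright=0.09; AND[a·b] → w = 0.0657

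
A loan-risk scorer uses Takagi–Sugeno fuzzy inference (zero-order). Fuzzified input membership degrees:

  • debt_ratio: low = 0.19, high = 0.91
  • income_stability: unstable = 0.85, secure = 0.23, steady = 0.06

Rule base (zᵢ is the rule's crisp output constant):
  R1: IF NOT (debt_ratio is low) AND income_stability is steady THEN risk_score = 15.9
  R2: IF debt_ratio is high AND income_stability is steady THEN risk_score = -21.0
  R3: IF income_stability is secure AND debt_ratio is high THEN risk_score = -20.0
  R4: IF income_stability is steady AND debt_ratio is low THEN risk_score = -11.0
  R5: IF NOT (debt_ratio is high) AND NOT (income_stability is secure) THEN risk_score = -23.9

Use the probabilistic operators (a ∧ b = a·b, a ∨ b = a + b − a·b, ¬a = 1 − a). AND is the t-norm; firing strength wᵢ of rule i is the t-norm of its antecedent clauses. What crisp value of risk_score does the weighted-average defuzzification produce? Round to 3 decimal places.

-16.128

R1 (z=15.9): ¬low=1−0.19=0.81, steady=0.06; AND[a·b] → w = 0.0486
R2 (z=-21.0): high=0.91, steady=0.06; AND[a·b] → w = 0.0546
R3 (z=-20.0): secure=0.23, high=0.91; AND[a·b] → w = 0.2093
R4 (z=-11.0): steady=0.06, low=0.19; AND[a·b] → w = 0.0114
R5 (z=-23.9): ¬high=1−0.91=0.09, ¬secure=1−0.23=0.77; AND[a·b] → w = 0.0693
Weighted average = (0.0486·15.9 + 0.0546·-21.0 + 0.2093·-20.0 + 0.0114·-11.0 + 0.0693·-23.9) / (0.0486 + 0.0546 + 0.2093 + 0.0114 + 0.0693)
  = -6.3415 / 0.3932 = -16.128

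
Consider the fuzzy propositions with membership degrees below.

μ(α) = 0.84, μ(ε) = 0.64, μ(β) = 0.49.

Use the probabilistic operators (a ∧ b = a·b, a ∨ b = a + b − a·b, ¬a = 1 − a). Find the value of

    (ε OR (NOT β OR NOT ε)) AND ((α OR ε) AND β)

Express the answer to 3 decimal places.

0.410

NOT β = 1 − 0.4900 = 0.5100
NOT ε = 1 − 0.6400 = 0.3600
NOT β OR NOT ε = a + b − a·b on (0.5100, 0.3600) = 0.6864
ε OR (NOT β OR NOT ε) = a + b − a·b on (0.6400, 0.6864) = 0.8871
α OR ε = a + b − a·b on (0.8400, 0.6400) = 0.9424
(α OR ε) AND β = a·b on (0.9424, 0.4900) = 0.4618
(ε OR (NOT β OR NOT ε)) AND ((α OR ε) AND β) = a·b on (0.8871, 0.4618) = 0.4096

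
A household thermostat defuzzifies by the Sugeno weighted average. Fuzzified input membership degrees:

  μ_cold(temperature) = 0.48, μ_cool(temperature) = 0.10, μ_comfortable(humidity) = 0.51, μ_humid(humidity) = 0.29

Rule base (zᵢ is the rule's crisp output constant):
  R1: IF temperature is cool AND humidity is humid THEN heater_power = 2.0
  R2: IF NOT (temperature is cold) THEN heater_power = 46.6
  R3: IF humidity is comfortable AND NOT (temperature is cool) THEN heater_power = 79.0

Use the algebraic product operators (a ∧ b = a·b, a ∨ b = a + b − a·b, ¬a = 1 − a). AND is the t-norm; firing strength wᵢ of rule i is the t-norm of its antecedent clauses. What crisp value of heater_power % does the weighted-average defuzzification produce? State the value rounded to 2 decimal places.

R1 (z=2.0): cool=0.10, humid=0.29; AND[a·b] → w = 0.0290
R2 (z=46.6): ¬cold=1−0.48=0.52 → w = 0.5200
R3 (z=79.0): comfortable=0.51, ¬cool=1−0.10=0.90; AND[a·b] → w = 0.4590
Weighted average = (0.0290·2.0 + 0.5200·46.6 + 0.4590·79.0) / (0.0290 + 0.5200 + 0.4590)
  = 60.5510 / 1.0080 = 60.07

60.07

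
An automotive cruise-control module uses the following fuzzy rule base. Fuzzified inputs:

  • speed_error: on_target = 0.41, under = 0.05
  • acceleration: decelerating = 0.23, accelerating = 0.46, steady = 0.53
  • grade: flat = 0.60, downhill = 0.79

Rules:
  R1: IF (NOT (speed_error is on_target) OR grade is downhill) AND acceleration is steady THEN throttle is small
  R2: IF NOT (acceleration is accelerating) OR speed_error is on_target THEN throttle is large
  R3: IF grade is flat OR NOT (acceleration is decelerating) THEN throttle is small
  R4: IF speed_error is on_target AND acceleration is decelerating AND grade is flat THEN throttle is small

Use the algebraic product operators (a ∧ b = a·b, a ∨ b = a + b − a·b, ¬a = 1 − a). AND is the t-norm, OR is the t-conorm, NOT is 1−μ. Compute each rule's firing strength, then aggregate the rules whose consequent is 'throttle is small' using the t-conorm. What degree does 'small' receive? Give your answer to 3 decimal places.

R1: (¬on_target=1−0.41=0.59 OR downhill=0.79) = 0.9139; AND[a·b] with steady=0.53 → w = 0.4844
R2: ¬accelerating=1−0.46=0.54, on_target=0.41; OR[a + b − a·b] → w = 0.7286
R3: flat=0.60, ¬decelerating=1−0.23=0.77; OR[a + b − a·b] → w = 0.9080
R4: on_target=0.41, decelerating=0.23, flat=0.60; AND[a·b] → w = 0.0566
Rules with consequent 'small': {R1, R3, R4} → strengths 0.4844, 0.9080, 0.0566
Aggregate via t-conorm [a + b − a·b]: 0.9552

0.955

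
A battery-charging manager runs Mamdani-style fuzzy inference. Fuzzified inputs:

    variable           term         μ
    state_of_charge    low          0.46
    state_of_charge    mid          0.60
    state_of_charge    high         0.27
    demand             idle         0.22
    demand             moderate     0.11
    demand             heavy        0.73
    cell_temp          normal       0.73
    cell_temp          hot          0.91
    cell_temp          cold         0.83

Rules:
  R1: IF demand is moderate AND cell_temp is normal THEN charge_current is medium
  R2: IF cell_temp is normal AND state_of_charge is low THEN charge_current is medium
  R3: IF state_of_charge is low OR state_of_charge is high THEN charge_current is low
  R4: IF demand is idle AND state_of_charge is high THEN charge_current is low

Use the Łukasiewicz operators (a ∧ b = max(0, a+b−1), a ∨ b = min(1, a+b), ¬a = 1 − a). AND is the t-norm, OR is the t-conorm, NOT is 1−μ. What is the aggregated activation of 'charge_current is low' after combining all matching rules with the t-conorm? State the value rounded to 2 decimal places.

R1: moderate=0.11, normal=0.73; AND[max(0, a+b−1)] → w = 0.00
R2: normal=0.73, low=0.46; AND[max(0, a+b−1)] → w = 0.19
R3: low=0.46, high=0.27; OR[min(1, a+b)] → w = 0.73
R4: idle=0.22, high=0.27; AND[max(0, a+b−1)] → w = 0.00
Rules with consequent 'low': {R3, R4} → strengths 0.73, 0.00
Aggregate via t-conorm [min(1, a+b)]: 0.73

0.73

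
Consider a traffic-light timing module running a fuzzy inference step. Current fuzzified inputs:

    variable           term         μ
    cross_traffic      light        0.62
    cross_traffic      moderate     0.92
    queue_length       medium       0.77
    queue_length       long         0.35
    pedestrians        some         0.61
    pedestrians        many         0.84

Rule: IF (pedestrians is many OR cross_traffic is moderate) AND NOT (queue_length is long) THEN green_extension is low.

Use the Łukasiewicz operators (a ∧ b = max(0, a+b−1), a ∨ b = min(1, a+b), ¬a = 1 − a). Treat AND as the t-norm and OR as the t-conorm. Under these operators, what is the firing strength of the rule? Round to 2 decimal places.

0.65

firing strength: (many=0.84 OR moderate=0.92) = 1.00; AND[max(0, a+b−1)] with ¬long=1−0.35=0.65 → w = 0.65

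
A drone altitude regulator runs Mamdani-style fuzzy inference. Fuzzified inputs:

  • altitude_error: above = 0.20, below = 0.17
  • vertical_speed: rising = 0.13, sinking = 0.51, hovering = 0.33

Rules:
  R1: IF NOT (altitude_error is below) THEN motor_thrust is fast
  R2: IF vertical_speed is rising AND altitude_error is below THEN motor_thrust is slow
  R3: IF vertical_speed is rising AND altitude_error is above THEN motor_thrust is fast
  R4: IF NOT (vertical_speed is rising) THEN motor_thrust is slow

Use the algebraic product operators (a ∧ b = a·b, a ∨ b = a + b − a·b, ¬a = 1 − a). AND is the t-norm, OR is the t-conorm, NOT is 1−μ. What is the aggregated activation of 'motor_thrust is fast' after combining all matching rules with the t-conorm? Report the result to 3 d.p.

R1: ¬below=1−0.17=0.83 → w = 0.8300
R2: rising=0.13, below=0.17; AND[a·b] → w = 0.0221
R3: rising=0.13, above=0.20; AND[a·b] → w = 0.0260
R4: ¬rising=1−0.13=0.87 → w = 0.8700
Rules with consequent 'fast': {R1, R3} → strengths 0.8300, 0.0260
Aggregate via t-conorm [a + b − a·b]: 0.8344

0.834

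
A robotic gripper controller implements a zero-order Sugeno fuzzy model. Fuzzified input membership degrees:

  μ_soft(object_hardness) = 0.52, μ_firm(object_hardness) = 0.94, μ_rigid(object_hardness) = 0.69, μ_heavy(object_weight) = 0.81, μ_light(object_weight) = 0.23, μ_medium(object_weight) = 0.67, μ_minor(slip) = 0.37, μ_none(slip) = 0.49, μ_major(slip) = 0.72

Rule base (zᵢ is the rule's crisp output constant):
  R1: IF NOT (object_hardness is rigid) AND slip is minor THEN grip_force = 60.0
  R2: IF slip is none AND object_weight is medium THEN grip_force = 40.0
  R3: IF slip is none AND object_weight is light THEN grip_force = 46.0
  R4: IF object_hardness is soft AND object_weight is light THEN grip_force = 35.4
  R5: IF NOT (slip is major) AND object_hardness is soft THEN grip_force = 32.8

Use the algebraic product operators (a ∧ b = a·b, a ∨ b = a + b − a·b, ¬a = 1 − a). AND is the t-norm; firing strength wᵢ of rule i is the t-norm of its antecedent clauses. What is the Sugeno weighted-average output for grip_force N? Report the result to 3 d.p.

41.671

R1 (z=60.0): ¬rigid=1−0.69=0.31, minor=0.37; AND[a·b] → w = 0.1147
R2 (z=40.0): none=0.49, medium=0.67; AND[a·b] → w = 0.3283
R3 (z=46.0): none=0.49, light=0.23; AND[a·b] → w = 0.1127
R4 (z=35.4): soft=0.52, light=0.23; AND[a·b] → w = 0.1196
R5 (z=32.8): ¬major=1−0.72=0.28, soft=0.52; AND[a·b] → w = 0.1456
Weighted average = (0.1147·60.0 + 0.3283·40.0 + 0.1127·46.0 + 0.1196·35.4 + 0.1456·32.8) / (0.1147 + 0.3283 + 0.1127 + 0.1196 + 0.1456)
  = 34.2077 / 0.8209 = 41.671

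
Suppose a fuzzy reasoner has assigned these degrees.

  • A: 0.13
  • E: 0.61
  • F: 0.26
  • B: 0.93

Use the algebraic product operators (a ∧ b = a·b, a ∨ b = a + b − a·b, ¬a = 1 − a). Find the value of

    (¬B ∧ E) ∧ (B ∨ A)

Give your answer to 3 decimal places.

0.040

¬B = 1 − 0.9300 = 0.0700
¬B ∧ E = a·b on (0.0700, 0.6100) = 0.0427
B ∨ A = a + b − a·b on (0.9300, 0.1300) = 0.9391
(¬B ∧ E) ∧ (B ∨ A) = a·b on (0.0427, 0.9391) = 0.0401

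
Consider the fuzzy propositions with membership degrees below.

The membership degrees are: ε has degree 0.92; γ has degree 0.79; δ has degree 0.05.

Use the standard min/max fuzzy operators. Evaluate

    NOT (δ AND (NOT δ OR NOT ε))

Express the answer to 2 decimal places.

NOT δ = 1 − 0.05 = 0.95
NOT ε = 1 − 0.92 = 0.08
NOT δ OR NOT ε = max(a, b) on (0.95, 0.08) = 0.95
δ AND (NOT δ OR NOT ε) = min(a, b) on (0.05, 0.95) = 0.05
NOT (δ AND (NOT δ OR NOT ε)) = 1 − 0.05 = 0.95

0.95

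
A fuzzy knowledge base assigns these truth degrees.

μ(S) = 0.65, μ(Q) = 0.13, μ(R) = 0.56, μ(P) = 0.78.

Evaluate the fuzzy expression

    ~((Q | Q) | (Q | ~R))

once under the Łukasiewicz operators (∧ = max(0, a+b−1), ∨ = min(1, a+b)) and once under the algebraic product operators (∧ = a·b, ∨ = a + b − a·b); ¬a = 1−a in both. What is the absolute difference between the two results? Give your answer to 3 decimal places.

0.199

Under Łukasiewicz:
  Q | Q = min(1, a+b) on (0.13, 0.13) = 0.26
  ~R = 1 − 0.56 = 0.44
  Q | ~R = min(1, a+b) on (0.13, 0.44) = 0.57
  (Q | Q) | (Q | ~R) = min(1, a+b) on (0.26, 0.57) = 0.83
  ~((Q | Q) | (Q | ~R)) = 1 − 0.83 = 0.17
  → value = 0.1700
Under algebraic product:
  Q | Q = a + b − a·b on (0.1300, 0.1300) = 0.2431
  ~R = 1 − 0.5600 = 0.4400
  Q | ~R = a + b − a·b on (0.1300, 0.4400) = 0.5128
  (Q | Q) | (Q | ~R) = a + b − a·b on (0.2431, 0.5128) = 0.6312
  ~((Q | Q) | (Q | ~R)) = 1 − 0.6312 = 0.3688
  → value = 0.3688
|0.1700 − 0.3688| = 0.199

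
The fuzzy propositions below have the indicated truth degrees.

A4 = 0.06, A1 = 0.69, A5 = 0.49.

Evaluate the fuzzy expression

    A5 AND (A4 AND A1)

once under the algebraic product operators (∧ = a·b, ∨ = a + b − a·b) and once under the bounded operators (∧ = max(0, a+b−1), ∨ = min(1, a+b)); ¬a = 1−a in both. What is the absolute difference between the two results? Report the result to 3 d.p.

0.020

Under algebraic product:
  A4 AND A1 = a·b on (0.0600, 0.6900) = 0.0414
  A5 AND (A4 AND A1) = a·b on (0.4900, 0.0414) = 0.0203
  → value = 0.0203
Under bounded:
  A4 AND A1 = max(0, a+b−1) on (0.06, 0.69) = 0.00
  A5 AND (A4 AND A1) = max(0, a+b−1) on (0.49, 0.00) = 0.00
  → value = 0.0000
|0.0203 − 0.0000| = 0.020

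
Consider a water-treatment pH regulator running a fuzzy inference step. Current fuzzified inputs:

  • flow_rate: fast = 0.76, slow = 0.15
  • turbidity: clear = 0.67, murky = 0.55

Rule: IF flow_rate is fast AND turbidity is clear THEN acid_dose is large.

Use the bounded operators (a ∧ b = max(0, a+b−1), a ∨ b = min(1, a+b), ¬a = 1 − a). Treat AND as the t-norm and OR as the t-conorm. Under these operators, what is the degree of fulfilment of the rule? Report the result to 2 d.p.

firing strength: fast=0.76, clear=0.67; AND[max(0, a+b−1)] → w = 0.43

0.43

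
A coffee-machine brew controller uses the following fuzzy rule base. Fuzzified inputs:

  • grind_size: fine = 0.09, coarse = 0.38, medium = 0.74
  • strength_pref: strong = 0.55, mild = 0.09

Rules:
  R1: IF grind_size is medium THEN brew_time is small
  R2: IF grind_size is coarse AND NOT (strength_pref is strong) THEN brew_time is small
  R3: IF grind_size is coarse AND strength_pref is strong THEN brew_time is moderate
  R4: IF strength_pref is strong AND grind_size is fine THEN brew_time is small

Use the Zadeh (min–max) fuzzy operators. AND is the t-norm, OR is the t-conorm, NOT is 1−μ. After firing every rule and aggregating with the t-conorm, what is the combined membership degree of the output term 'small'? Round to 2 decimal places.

0.74

R1: medium=0.74 → w = 0.74
R2: coarse=0.38, ¬strong=1−0.55=0.45; AND[min(a, b)] → w = 0.38
R3: coarse=0.38, strong=0.55; AND[min(a, b)] → w = 0.38
R4: strong=0.55, fine=0.09; AND[min(a, b)] → w = 0.09
Rules with consequent 'small': {R1, R2, R4} → strengths 0.74, 0.38, 0.09
Aggregate via t-conorm [max(a, b)]: 0.74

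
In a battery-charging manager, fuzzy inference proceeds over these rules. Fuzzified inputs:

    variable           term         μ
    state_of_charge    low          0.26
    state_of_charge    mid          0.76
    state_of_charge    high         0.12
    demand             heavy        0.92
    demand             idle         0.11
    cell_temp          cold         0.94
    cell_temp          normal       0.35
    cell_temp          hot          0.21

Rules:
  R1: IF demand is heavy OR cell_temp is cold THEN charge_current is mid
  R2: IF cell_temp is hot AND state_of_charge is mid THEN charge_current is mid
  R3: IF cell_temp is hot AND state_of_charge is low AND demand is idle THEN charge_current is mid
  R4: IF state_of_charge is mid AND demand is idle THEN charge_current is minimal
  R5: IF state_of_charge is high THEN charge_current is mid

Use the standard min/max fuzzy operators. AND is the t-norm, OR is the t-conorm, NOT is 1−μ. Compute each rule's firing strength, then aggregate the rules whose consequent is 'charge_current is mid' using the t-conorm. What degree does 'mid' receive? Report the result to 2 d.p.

0.94

R1: heavy=0.92, cold=0.94; OR[max(a, b)] → w = 0.94
R2: hot=0.21, mid=0.76; AND[min(a, b)] → w = 0.21
R3: hot=0.21, low=0.26, idle=0.11; AND[min(a, b)] → w = 0.11
R4: mid=0.76, idle=0.11; AND[min(a, b)] → w = 0.11
R5: high=0.12 → w = 0.12
Rules with consequent 'mid': {R1, R2, R3, R5} → strengths 0.94, 0.21, 0.11, 0.12
Aggregate via t-conorm [max(a, b)]: 0.94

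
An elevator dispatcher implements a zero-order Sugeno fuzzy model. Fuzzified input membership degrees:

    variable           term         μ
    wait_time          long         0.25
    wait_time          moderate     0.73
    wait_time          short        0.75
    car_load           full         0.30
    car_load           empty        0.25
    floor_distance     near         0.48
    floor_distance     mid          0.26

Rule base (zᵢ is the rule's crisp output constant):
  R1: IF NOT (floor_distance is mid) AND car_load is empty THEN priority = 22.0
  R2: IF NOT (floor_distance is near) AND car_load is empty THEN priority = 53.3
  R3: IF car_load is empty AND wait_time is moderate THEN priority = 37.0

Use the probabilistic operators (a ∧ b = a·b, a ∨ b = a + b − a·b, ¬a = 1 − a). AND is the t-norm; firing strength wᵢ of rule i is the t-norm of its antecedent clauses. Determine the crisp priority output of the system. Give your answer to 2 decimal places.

35.68

R1 (z=22.0): ¬mid=1−0.26=0.74, empty=0.25; AND[a·b] → w = 0.1850
R2 (z=53.3): ¬near=1−0.48=0.52, empty=0.25; AND[a·b] → w = 0.1300
R3 (z=37.0): empty=0.25, moderate=0.73; AND[a·b] → w = 0.1825
Weighted average = (0.1850·22.0 + 0.1300·53.3 + 0.1825·37.0) / (0.1850 + 0.1300 + 0.1825)
  = 17.7515 / 0.4975 = 35.68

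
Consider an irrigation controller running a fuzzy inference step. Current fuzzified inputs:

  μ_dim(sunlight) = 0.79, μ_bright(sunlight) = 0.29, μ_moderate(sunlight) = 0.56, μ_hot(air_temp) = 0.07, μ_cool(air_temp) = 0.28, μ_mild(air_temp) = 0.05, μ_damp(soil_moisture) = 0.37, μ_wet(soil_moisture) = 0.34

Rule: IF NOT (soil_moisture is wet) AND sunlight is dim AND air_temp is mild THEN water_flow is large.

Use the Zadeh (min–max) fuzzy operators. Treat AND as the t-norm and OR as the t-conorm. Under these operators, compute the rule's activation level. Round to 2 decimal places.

0.05

firing strength: ¬wet=1−0.34=0.66, dim=0.79, mild=0.05; AND[min(a, b)] → w = 0.05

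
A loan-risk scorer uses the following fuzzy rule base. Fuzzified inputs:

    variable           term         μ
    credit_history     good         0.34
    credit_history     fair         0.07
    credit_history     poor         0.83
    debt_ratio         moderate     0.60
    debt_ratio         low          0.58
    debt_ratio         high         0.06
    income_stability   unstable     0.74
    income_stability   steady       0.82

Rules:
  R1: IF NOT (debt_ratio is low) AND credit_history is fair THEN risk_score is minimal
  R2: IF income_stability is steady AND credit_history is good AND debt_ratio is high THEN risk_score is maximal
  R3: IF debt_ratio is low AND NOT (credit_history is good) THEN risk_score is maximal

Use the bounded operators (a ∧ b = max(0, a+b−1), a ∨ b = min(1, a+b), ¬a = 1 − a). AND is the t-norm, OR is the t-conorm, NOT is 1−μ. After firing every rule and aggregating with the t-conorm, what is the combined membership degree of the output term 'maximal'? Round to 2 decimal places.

0.24

R1: ¬low=1−0.58=0.42, fair=0.07; AND[max(0, a+b−1)] → w = 0.00
R2: steady=0.82, good=0.34, high=0.06; AND[max(0, a+b−1)] → w = 0.00
R3: low=0.58, ¬good=1−0.34=0.66; AND[max(0, a+b−1)] → w = 0.24
Rules with consequent 'maximal': {R2, R3} → strengths 0.00, 0.24
Aggregate via t-conorm [min(1, a+b)]: 0.24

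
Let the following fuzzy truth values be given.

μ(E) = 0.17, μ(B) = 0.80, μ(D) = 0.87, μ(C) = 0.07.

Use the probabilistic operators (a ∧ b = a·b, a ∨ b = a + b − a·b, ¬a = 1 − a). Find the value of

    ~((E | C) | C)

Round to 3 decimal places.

E | C = a + b − a·b on (0.1700, 0.0700) = 0.2281
(E | C) | C = a + b − a·b on (0.2281, 0.0700) = 0.2821
~((E | C) | C) = 1 − 0.2821 = 0.7179

0.718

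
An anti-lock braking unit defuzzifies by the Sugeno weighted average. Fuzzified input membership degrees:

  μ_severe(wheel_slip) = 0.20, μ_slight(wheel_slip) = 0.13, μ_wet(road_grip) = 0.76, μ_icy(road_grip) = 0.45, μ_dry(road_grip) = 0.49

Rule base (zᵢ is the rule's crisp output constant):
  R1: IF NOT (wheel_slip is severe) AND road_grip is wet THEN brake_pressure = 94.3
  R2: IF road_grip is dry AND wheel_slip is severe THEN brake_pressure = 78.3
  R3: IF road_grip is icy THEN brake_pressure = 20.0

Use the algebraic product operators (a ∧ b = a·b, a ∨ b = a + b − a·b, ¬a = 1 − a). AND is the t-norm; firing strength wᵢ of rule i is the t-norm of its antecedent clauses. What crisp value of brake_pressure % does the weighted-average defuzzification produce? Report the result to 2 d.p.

64.02

R1 (z=94.3): ¬severe=1−0.20=0.80, wet=0.76; AND[a·b] → w = 0.6080
R2 (z=78.3): dry=0.49, severe=0.20; AND[a·b] → w = 0.0980
R3 (z=20.0): icy=0.45 → w = 0.4500
Weighted average = (0.6080·94.3 + 0.0980·78.3 + 0.4500·20.0) / (0.6080 + 0.0980 + 0.4500)
  = 74.0078 / 1.1560 = 64.02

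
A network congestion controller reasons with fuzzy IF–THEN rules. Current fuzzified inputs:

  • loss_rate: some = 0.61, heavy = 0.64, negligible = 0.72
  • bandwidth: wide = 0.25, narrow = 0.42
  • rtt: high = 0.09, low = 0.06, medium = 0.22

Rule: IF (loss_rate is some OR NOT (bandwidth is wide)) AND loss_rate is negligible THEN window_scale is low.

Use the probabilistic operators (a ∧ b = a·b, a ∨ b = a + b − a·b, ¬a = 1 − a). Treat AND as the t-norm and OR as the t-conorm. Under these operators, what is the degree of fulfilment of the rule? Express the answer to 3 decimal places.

0.650

firing strength: (some=0.61 OR ¬wide=1−0.25=0.75) = 0.9025; AND[a·b] with negligible=0.72 → w = 0.6498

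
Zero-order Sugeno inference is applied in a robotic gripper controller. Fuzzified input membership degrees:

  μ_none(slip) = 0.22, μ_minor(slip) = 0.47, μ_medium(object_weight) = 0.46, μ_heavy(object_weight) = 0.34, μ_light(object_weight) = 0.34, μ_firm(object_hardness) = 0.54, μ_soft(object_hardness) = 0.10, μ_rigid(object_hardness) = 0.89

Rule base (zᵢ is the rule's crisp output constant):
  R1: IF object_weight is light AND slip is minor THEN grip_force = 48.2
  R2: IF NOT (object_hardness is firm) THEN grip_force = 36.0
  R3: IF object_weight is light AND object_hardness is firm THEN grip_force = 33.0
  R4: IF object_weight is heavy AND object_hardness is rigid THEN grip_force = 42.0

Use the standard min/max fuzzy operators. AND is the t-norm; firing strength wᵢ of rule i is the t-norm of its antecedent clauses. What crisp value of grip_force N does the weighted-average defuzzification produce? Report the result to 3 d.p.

39.492

R1 (z=48.2): light=0.34, minor=0.47; AND[min(a, b)] → w = 0.34
R2 (z=36.0): ¬firm=1−0.54=0.46 → w = 0.46
R3 (z=33.0): light=0.34, firm=0.54; AND[min(a, b)] → w = 0.34
R4 (z=42.0): heavy=0.34, rigid=0.89; AND[min(a, b)] → w = 0.34
Weighted average = (0.34·48.2 + 0.46·36.0 + 0.34·33.0 + 0.34·42.0) / (0.34 + 0.46 + 0.34 + 0.34)
  = 58.4480 / 1.4800 = 39.492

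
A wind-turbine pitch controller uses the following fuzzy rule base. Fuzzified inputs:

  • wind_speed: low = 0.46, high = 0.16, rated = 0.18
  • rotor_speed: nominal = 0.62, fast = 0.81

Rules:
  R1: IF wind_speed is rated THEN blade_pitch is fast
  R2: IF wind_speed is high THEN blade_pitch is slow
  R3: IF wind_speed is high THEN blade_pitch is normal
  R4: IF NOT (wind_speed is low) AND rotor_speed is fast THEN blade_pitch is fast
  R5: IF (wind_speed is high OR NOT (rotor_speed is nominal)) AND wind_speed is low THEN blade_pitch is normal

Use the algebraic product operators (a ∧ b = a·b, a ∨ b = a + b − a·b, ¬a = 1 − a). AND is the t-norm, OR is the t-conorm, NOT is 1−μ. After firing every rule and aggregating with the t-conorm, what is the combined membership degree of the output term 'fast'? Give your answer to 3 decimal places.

R1: rated=0.18 → w = 0.1800
R2: high=0.16 → w = 0.1600
R3: high=0.16 → w = 0.1600
R4: ¬low=1−0.46=0.54, fast=0.81; AND[a·b] → w = 0.4374
R5: (high=0.16 OR ¬nominal=1−0.62=0.38) = 0.4792; AND[a·b] with low=0.46 → w = 0.2204
Rules with consequent 'fast': {R1, R4} → strengths 0.1800, 0.4374
Aggregate via t-conorm [a + b − a·b]: 0.5387

0.539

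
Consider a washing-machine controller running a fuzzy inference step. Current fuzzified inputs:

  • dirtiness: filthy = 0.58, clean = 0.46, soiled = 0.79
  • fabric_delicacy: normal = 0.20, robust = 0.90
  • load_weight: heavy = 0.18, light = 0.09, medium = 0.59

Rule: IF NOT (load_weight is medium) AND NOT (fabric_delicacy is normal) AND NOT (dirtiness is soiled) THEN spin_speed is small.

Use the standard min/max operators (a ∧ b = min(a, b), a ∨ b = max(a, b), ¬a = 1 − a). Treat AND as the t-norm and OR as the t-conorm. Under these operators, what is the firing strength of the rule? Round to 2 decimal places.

0.21

firing strength: ¬medium=1−0.59=0.41, ¬normal=1−0.20=0.80, ¬soiled=1−0.79=0.21; AND[min(a, b)] → w = 0.21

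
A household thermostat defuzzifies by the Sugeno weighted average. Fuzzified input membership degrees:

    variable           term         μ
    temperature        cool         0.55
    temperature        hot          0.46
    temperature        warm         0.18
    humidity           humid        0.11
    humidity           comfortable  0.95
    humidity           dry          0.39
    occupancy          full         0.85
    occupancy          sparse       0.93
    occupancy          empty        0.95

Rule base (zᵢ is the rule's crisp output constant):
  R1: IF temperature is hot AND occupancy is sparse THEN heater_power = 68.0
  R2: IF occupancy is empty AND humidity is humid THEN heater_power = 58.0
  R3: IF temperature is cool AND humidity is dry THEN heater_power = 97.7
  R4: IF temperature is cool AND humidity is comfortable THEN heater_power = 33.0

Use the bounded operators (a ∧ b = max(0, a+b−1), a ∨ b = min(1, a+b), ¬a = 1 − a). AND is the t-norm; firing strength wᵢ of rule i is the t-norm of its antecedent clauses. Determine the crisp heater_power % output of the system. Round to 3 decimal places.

48.947

R1 (z=68.0): hot=0.46, sparse=0.93; AND[max(0, a+b−1)] → w = 0.39
R2 (z=58.0): empty=0.95, humid=0.11; AND[max(0, a+b−1)] → w = 0.06
R3 (z=97.7): cool=0.55, dry=0.39; AND[max(0, a+b−1)] → w = 0.00
R4 (z=33.0): cool=0.55, comfortable=0.95; AND[max(0, a+b−1)] → w = 0.50
Weighted average = (0.39·68.0 + 0.06·58.0 + 0.00·97.7 + 0.50·33.0) / (0.39 + 0.06 + 0.00 + 0.50)
  = 46.5000 / 0.9500 = 48.947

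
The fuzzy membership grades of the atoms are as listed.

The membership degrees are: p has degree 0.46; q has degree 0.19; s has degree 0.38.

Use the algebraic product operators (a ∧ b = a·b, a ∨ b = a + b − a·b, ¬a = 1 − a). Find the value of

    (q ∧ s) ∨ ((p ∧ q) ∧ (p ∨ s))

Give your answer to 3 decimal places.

0.126

q ∧ s = a·b on (0.1900, 0.3800) = 0.0722
p ∧ q = a·b on (0.4600, 0.1900) = 0.0874
p ∨ s = a + b − a·b on (0.4600, 0.3800) = 0.6652
(p ∧ q) ∧ (p ∨ s) = a·b on (0.0874, 0.6652) = 0.0581
(q ∧ s) ∨ ((p ∧ q) ∧ (p ∨ s)) = a + b − a·b on (0.0722, 0.0581) = 0.1261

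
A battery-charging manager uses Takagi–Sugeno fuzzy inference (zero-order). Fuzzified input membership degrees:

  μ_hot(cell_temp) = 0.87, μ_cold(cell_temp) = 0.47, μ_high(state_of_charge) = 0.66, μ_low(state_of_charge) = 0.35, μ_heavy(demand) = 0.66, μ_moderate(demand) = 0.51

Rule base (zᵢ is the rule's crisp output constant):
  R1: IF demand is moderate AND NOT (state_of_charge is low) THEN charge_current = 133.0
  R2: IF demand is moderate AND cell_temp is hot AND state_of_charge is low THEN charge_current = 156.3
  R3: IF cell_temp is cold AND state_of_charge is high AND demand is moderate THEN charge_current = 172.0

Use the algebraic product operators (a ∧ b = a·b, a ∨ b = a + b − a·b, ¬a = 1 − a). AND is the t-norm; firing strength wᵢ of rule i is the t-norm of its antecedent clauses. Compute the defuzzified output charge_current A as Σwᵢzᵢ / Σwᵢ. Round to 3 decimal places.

148.176

R1 (z=133.0): moderate=0.51, ¬low=1−0.35=0.65; AND[a·b] → w = 0.3315
R2 (z=156.3): moderate=0.51, hot=0.87, low=0.35; AND[a·b] → w = 0.1553
R3 (z=172.0): cold=0.47, high=0.66, moderate=0.51; AND[a·b] → w = 0.1582
Weighted average = (0.3315·133.0 + 0.1553·156.3 + 0.1582·172.0) / (0.3315 + 0.1553 + 0.1582)
  = 95.5729 / 0.6450 = 148.176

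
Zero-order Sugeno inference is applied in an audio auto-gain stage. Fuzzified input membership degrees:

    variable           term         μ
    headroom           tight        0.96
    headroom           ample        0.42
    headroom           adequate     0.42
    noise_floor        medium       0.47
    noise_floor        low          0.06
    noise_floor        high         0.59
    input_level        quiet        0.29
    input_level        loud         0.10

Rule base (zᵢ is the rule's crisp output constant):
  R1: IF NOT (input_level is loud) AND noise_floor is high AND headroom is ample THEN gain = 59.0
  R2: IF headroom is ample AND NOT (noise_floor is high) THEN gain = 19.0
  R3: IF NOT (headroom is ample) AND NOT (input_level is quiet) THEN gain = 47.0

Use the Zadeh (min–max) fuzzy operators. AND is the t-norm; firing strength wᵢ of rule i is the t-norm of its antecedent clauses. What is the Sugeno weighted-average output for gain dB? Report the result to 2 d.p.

R1 (z=59.0): ¬loud=1−0.10=0.90, high=0.59, ample=0.42; AND[min(a, b)] → w = 0.42
R2 (z=19.0): ample=0.42, ¬high=1−0.59=0.41; AND[min(a, b)] → w = 0.41
R3 (z=47.0): ¬ample=1−0.42=0.58, ¬quiet=1−0.29=0.71; AND[min(a, b)] → w = 0.58
Weighted average = (0.42·59.0 + 0.41·19.0 + 0.58·47.0) / (0.42 + 0.41 + 0.58)
  = 59.8300 / 1.4100 = 42.43

42.43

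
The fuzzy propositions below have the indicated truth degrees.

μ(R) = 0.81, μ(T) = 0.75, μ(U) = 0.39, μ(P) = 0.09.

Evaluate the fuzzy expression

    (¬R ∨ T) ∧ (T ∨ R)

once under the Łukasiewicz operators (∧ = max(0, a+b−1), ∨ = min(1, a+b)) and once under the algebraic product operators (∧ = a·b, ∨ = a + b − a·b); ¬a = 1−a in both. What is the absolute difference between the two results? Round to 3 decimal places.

0.180

Under Łukasiewicz:
  ¬R = 1 − 0.81 = 0.19
  ¬R ∨ T = min(1, a+b) on (0.19, 0.75) = 0.94
  T ∨ R = min(1, a+b) on (0.75, 0.81) = 1.00
  (¬R ∨ T) ∧ (T ∨ R) = max(0, a+b−1) on (0.94, 1.00) = 0.94
  → value = 0.9400
Under algebraic product:
  ¬R = 1 − 0.8100 = 0.1900
  ¬R ∨ T = a + b − a·b on (0.1900, 0.7500) = 0.7975
  T ∨ R = a + b − a·b on (0.7500, 0.8100) = 0.9525
  (¬R ∨ T) ∧ (T ∨ R) = a·b on (0.7975, 0.9525) = 0.7596
  → value = 0.7596
|0.9400 − 0.7596| = 0.180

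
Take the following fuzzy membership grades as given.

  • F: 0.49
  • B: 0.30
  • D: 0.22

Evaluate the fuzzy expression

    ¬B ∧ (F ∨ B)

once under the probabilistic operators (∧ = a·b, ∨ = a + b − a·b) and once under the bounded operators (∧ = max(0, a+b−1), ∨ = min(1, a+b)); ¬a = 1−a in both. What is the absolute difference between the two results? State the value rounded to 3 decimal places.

Under probabilistic:
  ¬B = 1 − 0.3000 = 0.7000
  F ∨ B = a + b − a·b on (0.4900, 0.3000) = 0.6430
  ¬B ∧ (F ∨ B) = a·b on (0.7000, 0.6430) = 0.4501
  → value = 0.4501
Under bounded:
  ¬B = 1 − 0.30 = 0.70
  F ∨ B = min(1, a+b) on (0.49, 0.30) = 0.79
  ¬B ∧ (F ∨ B) = max(0, a+b−1) on (0.70, 0.79) = 0.49
  → value = 0.4900
|0.4501 − 0.4900| = 0.040

0.040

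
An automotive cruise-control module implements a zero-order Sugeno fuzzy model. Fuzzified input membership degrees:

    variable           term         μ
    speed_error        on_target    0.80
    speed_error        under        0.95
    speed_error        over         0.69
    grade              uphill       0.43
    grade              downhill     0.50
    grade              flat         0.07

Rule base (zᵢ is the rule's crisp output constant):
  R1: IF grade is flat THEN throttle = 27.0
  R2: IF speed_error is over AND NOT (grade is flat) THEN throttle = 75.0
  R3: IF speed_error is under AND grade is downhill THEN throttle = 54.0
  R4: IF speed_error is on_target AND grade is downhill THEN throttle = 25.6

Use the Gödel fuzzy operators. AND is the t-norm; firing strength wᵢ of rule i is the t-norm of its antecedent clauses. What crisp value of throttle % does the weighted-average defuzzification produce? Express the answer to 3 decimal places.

R1 (z=27.0): flat=0.07 → w = 0.07
R2 (z=75.0): over=0.69, ¬flat=1−0.07=0.93; AND[min(a, b)] → w = 0.69
R3 (z=54.0): under=0.95, downhill=0.50; AND[min(a, b)] → w = 0.50
R4 (z=25.6): on_target=0.80, downhill=0.50; AND[min(a, b)] → w = 0.50
Weighted average = (0.07·27.0 + 0.69·75.0 + 0.50·54.0 + 0.50·25.6) / (0.07 + 0.69 + 0.50 + 0.50)
  = 93.4400 / 1.7600 = 53.091

53.091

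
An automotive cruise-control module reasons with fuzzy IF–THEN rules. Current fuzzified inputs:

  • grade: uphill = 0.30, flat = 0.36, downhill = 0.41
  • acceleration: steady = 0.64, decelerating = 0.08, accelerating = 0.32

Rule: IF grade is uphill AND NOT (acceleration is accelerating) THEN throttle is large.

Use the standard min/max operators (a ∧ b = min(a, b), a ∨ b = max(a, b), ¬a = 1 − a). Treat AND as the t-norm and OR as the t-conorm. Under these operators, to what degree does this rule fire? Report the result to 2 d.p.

firing strength: uphill=0.30, ¬accelerating=1−0.32=0.68; AND[min(a, b)] → w = 0.30

0.30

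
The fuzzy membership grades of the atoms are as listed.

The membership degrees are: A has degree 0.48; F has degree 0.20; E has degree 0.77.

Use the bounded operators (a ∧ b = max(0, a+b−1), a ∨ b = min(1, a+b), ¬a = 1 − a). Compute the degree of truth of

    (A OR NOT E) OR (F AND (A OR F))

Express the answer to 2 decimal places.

0.71

NOT E = 1 − 0.77 = 0.23
A OR NOT E = min(1, a+b) on (0.48, 0.23) = 0.71
A OR F = min(1, a+b) on (0.48, 0.20) = 0.68
F AND (A OR F) = max(0, a+b−1) on (0.20, 0.68) = 0.00
(A OR NOT E) OR (F AND (A OR F)) = min(1, a+b) on (0.71, 0.00) = 0.71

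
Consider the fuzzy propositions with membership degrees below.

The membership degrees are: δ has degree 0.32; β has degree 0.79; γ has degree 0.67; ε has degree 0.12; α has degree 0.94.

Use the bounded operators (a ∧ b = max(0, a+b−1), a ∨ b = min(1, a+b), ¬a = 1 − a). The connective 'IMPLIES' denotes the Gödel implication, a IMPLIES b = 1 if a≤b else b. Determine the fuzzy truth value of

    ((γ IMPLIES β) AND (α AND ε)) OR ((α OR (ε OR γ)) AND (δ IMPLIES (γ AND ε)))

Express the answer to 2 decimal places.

0.06

γ IMPLIES β  [Gödel: 1 if a≤b else b] with a=0.67, b=0.79 → 1.00
α AND ε = max(0, a+b−1) on (0.94, 0.12) = 0.06
(γ IMPLIES β) AND (α AND ε) = max(0, a+b−1) on (1.00, 0.06) = 0.06
ε OR γ = min(1, a+b) on (0.12, 0.67) = 0.79
α OR (ε OR γ) = min(1, a+b) on (0.94, 0.79) = 1.00
γ AND ε = max(0, a+b−1) on (0.67, 0.12) = 0.00
δ IMPLIES (γ AND ε)  [Gödel: 1 if a≤b else b] with a=0.32, b=0.00 → 0.00
(α OR (ε OR γ)) AND (δ IMPLIES (γ AND ε)) = max(0, a+b−1) on (1.00, 0.00) = 0.00
((γ IMPLIES β) AND (α AND ε)) OR ((α OR (ε OR γ)) AND (δ IMPLIES (γ AND ε))) = min(1, a+b) on (0.06, 0.00) = 0.06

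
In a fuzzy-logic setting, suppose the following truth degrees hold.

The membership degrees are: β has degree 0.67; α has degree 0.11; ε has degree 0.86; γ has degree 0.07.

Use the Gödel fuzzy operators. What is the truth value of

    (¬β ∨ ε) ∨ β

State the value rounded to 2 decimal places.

0.86

¬β = 1 − 0.67 = 0.33
¬β ∨ ε = max(a, b) on (0.33, 0.86) = 0.86
(¬β ∨ ε) ∨ β = max(a, b) on (0.86, 0.67) = 0.86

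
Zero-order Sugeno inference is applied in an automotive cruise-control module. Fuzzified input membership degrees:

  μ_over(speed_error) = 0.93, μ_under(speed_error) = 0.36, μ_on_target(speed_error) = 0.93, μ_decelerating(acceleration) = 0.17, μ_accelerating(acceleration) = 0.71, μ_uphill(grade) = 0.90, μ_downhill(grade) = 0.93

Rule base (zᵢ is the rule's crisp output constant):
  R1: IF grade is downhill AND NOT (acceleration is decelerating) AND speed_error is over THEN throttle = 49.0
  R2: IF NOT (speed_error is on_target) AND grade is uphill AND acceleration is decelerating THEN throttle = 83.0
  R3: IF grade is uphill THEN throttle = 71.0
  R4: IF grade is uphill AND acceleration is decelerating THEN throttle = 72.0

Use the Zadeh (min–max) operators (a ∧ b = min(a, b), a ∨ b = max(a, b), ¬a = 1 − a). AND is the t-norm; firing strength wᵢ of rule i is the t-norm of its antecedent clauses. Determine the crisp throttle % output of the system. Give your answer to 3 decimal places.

62.244

R1 (z=49.0): downhill=0.93, ¬decelerating=1−0.17=0.83, over=0.93; AND[min(a, b)] → w = 0.83
R2 (z=83.0): ¬on_target=1−0.93=0.07, uphill=0.90, decelerating=0.17; AND[min(a, b)] → w = 0.07
R3 (z=71.0): uphill=0.90 → w = 0.90
R4 (z=72.0): uphill=0.90, decelerating=0.17; AND[min(a, b)] → w = 0.17
Weighted average = (0.83·49.0 + 0.07·83.0 + 0.90·71.0 + 0.17·72.0) / (0.83 + 0.07 + 0.90 + 0.17)
  = 122.6200 / 1.9700 = 62.244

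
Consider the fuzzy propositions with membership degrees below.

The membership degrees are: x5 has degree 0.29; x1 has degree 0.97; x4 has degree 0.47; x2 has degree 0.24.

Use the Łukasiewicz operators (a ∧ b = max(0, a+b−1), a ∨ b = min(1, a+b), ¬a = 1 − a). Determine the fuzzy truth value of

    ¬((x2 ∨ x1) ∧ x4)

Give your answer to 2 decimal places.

0.53

x2 ∨ x1 = min(1, a+b) on (0.24, 0.97) = 1.00
(x2 ∨ x1) ∧ x4 = max(0, a+b−1) on (1.00, 0.47) = 0.47
¬((x2 ∨ x1) ∧ x4) = 1 − 0.47 = 0.53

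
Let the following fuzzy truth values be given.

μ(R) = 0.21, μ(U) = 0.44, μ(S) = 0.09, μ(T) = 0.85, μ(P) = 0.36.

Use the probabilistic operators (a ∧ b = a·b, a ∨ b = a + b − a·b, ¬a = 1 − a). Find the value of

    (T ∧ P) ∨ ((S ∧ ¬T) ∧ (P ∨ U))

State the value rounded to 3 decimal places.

T ∧ P = a·b on (0.8500, 0.3600) = 0.3060
¬T = 1 − 0.8500 = 0.1500
S ∧ ¬T = a·b on (0.0900, 0.1500) = 0.0135
P ∨ U = a + b − a·b on (0.3600, 0.4400) = 0.6416
(S ∧ ¬T) ∧ (P ∨ U) = a·b on (0.0135, 0.6416) = 0.0087
(T ∧ P) ∨ ((S ∧ ¬T) ∧ (P ∨ U)) = a + b − a·b on (0.3060, 0.0087) = 0.3120

0.312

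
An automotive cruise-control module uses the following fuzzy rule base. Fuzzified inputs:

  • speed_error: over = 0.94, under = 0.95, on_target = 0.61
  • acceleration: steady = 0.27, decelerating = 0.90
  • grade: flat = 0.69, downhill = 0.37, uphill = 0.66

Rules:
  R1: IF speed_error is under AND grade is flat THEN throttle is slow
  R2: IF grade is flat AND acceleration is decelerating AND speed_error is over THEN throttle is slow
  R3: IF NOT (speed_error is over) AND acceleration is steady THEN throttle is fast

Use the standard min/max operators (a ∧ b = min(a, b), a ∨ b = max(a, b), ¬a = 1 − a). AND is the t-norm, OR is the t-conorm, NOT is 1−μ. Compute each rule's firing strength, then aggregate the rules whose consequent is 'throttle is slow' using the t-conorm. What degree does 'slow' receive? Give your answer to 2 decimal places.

R1: under=0.95, flat=0.69; AND[min(a, b)] → w = 0.69
R2: flat=0.69, decelerating=0.90, over=0.94; AND[min(a, b)] → w = 0.69
R3: ¬over=1−0.94=0.06, steady=0.27; AND[min(a, b)] → w = 0.06
Rules with consequent 'slow': {R1, R2} → strengths 0.69, 0.69
Aggregate via t-conorm [max(a, b)]: 0.69

0.69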